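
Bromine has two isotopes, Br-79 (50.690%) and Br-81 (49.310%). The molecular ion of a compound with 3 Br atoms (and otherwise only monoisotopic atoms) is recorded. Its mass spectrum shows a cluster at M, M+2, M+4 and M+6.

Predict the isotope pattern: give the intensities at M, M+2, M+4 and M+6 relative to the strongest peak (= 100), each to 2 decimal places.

34.27 : 100.00 : 97.28 : 31.54

Each Br atom is independently Br-79 (p = 0.50690) or Br-81 (q = 0.49310); the cluster is the binomial expansion (p + q)^3.
P(M) = 0.50690^3 = 0.130247
P(M+2) = 3 × 0.50690^2 × 0.49310^1 = 0.380103
P(M+4) = 3 × 0.50690^1 × 0.49310^2 = 0.369755
P(M+6) = 0.49310^3 = 0.119896
The M+2 peak is largest (0.380103); scaling to 100 gives 34.27 : 100.00 : 97.28 : 31.54.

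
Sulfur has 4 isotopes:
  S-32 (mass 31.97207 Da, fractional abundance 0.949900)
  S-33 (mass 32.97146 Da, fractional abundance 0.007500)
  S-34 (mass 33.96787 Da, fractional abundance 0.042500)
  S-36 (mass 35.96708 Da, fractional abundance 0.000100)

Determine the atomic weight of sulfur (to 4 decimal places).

Weight each isotope mass by its fractional abundance: 0.949900 × 31.97207 + 0.007500 × 32.97146 + 0.042500 × 33.96787 + 0.000100 × 35.96708
= 30.370269 + 0.247286 + 1.443634 + 0.003597 = 32.064786 Da

32.0648 Da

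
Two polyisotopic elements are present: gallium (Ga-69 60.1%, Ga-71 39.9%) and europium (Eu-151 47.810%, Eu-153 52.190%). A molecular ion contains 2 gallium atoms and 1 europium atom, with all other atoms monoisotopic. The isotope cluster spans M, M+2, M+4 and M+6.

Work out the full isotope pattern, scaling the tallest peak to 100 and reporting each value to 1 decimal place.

41.3 : 100.0 : 78.1 : 19.9

Gallium pattern (n=2): 0.361201 : 0.479598 : 0.159201
Europium pattern (n=1): 0.4781 : 0.5219
Convolve the two distributions (both contribute in 2-u steps):
  M: 0.361201×0.4781 = 0.172690
  M+2: 0.361201×0.5219 + 0.479598×0.4781 = 0.417807
  M+4: 0.479598×0.5219 + 0.159201×0.4781 = 0.326416
  M+6: 0.159201×0.5219 = 0.083087
Scale to base peak (0.417807) = 100: 41.3 : 100.0 : 78.1 : 19.9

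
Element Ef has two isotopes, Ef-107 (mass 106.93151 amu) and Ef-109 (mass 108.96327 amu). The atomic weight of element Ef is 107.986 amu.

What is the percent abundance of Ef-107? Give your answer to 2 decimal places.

48.10%

With x = fraction of Ef-107 (so Ef-109 is 1 − x):
106.93151·x + 108.96327·(1 − x) = 107.986
(106.93151 − 108.96327)·x = 107.986 − 108.96327
x = -0.97727 / -2.03176 = 0.48100 → 48.10% Ef-107, 51.90% Ef-109.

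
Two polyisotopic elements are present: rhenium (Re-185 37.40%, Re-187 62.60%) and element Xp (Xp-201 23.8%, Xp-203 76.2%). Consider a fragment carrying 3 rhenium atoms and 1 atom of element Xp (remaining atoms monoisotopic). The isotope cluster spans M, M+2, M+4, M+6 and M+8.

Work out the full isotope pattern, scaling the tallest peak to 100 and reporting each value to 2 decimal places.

Rhenium pattern (n=3): 0.05231362 : 0.26268713 : 0.43968487 : 0.24531438
Element Xp pattern (n=1): 0.2380 : 0.7620
Convolve the two distributions (both contribute in 2-u steps):
  M: 0.05231362×0.2380 = 0.012451
  M+2: 0.05231362×0.7620 + 0.26268713×0.2380 = 0.102383
  M+4: 0.26268713×0.7620 + 0.43968487×0.2380 = 0.304813
  M+6: 0.43968487×0.7620 + 0.24531438×0.2380 = 0.393425
  M+8: 0.24531438×0.7620 = 0.186930
Scale to base peak (0.393425) = 100: 3.16 : 26.02 : 77.48 : 100.00 : 47.51

3.16 : 26.02 : 77.48 : 100.00 : 47.51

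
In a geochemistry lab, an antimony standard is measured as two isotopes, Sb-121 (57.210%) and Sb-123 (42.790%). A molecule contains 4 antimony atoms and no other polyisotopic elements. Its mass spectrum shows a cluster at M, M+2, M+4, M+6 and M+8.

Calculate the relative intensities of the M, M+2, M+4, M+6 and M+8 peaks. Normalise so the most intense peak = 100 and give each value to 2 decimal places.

Each Sb atom is independently Sb-121 (p = 0.57210) or Sb-123 (q = 0.42790); the cluster is the binomial expansion (p + q)^4.
P(M) = 0.57210^4 = 0.107124
P(M+2) = 4 × 0.57210^3 × 0.42790^1 = 0.320493
P(M+4) = 6 × 0.57210^2 × 0.42790^2 = 0.359567
P(M+6) = 4 × 0.57210^1 × 0.42790^3 = 0.179291
P(M+8) = 0.42790^4 = 0.033525
The M+4 peak is largest (0.359567); scaling to 100 gives 29.79 : 89.13 : 100.00 : 49.86 : 9.32.

29.79 : 89.13 : 100.00 : 49.86 : 9.32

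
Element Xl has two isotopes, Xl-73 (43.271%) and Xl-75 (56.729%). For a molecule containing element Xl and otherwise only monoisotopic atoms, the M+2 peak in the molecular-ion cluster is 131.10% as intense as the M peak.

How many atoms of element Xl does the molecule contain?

1

With n Xl atoms, P(M+2)/P(M) = C(n,1)·p^(n−1)q / p^n = n·q/p = n · 0.56729/0.43271.
n = 1.3110 × 0.43271/0.56729 = 1.00 ≈ 1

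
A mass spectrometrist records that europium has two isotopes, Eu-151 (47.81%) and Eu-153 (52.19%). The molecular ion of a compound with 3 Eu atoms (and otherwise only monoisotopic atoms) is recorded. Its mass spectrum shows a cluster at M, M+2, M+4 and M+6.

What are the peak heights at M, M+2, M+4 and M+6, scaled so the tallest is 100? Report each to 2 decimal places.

27.97 : 91.61 : 100.00 : 36.39

The 3 Eu atoms are independent, so intensities follow the terms of (0.4781 + 0.5219)^3.
P(M) = 0.4781^3 = 0.109284
P(M+2) = 3 × 0.4781^2 × 0.5219^1 = 0.357887
P(M+4) = 3 × 0.4781^1 × 0.5219^2 = 0.390674
P(M+6) = 0.5219^3 = 0.142155
The M+4 peak is largest (0.390674); scaling to 100 gives 27.97 : 91.61 : 100.00 : 36.39.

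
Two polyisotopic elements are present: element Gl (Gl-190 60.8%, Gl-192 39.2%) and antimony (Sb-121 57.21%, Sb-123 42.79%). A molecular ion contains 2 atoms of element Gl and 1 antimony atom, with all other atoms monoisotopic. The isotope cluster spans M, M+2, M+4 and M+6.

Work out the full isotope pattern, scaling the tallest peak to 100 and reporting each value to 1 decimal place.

49.1 : 100.0 : 67.7 : 15.3

Element Gl pattern (n=2): 0.369664 : 0.476672 : 0.153664
Antimony pattern (n=1): 0.5721 : 0.4279
Convolve the two distributions (both contribute in 2-u steps):
  M: 0.369664×0.5721 = 0.211485
  M+2: 0.369664×0.4279 + 0.476672×0.5721 = 0.430883
  M+4: 0.476672×0.4279 + 0.153664×0.5721 = 0.291879
  M+6: 0.153664×0.4279 = 0.065753
Scale to base peak (0.430883) = 100: 49.1 : 100.0 : 67.7 : 15.3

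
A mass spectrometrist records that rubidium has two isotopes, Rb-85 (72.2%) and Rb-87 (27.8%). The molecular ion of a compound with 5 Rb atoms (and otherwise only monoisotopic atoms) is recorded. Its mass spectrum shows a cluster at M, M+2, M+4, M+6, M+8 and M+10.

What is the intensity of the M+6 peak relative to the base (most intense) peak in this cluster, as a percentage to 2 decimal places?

Binomial terms of (0.722 + 0.278)^5: M 0.1962, M+2 0.3777, M+4 0.2909, M+6 0.1120, M+8 0.0216, M+10 0.0017 → M+2 is the base peak.
P(M+2) = C(5,1) × 0.722^4 × 0.278^1 = 5 × 0.27173701 × 0.2780 = 0.377714 (base)
P(M+6) = C(5,3) × 0.722^2 × 0.278^3 = 10 × 0.521284 × 0.02148495 = 0.111998
Relative intensity = 0.111998 / 0.377714 × 100 = 29.65

29.65%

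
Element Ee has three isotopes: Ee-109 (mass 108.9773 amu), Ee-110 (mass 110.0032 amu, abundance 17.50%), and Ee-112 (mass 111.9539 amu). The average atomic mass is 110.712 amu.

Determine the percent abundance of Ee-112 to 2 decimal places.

52.25%

The remaining 82.50% is split between Ee-109 (fraction x) and Ee-112 (fraction 0.8250 − x).
Substituting: 108.9773x + 111.9539(0.8250 − x) = 91.46144
(108.9773 − 111.9539)x = -0.9005275  ⇒  x = 0.30254, y = 0.52246
Ee-109: 30.25%, Ee-112: 52.25%.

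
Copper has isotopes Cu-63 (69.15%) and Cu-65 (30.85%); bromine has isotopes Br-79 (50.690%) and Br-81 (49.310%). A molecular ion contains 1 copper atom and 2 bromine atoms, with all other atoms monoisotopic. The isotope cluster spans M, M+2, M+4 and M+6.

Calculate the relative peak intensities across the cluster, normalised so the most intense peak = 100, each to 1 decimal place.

Copper pattern (n=1): 0.6915 : 0.3085
Bromine pattern (n=2): 0.25694761 : 0.49990478 : 0.24314761
Convolve the two distributions (both contribute in 2-u steps):
  M: 0.6915×0.25694761 = 0.177679
  M+2: 0.6915×0.49990478 + 0.3085×0.25694761 = 0.424952
  M+4: 0.6915×0.24314761 + 0.3085×0.49990478 = 0.322357
  M+6: 0.3085×0.24314761 = 0.075011
Scale to base peak (0.424952) = 100: 41.8 : 100.0 : 75.9 : 17.7

41.8 : 100.0 : 75.9 : 17.7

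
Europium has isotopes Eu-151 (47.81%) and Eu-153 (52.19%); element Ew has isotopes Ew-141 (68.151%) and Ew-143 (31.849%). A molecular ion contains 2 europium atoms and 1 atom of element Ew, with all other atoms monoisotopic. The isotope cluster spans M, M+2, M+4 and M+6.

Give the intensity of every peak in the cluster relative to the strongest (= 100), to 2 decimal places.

Europium pattern (n=2): 0.22857961 : 0.49904078 : 0.27237961
Element Ew pattern (n=1): 0.68151 : 0.31849
Convolve the two distributions (both contribute in 2-u steps):
  M: 0.22857961×0.68151 = 0.155779
  M+2: 0.22857961×0.31849 + 0.49904078×0.68151 = 0.412902
  M+4: 0.49904078×0.31849 + 0.27237961×0.68151 = 0.344569
  M+6: 0.27237961×0.31849 = 0.086750
Scale to base peak (0.412902) = 100: 37.73 : 100.00 : 83.45 : 21.01

37.73 : 100.00 : 83.45 : 21.01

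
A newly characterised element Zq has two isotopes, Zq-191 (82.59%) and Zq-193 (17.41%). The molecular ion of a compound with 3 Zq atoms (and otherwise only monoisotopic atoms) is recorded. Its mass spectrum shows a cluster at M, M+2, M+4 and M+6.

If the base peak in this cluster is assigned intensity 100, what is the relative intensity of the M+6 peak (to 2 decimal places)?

0.94

Term probabilities: M 0.5634, M+2 0.3563, M+4 0.0751, M+6 0.0053. Base peak = M.
P(M) = C(3,0) × 0.8259^3 × 0.1741^0 = 1 × 0.56335532 × 1.0000 = 0.563355 (base)
P(M+6) = C(3,3) × 0.8259^0 × 0.1741^3 = 1 × 1.0000 × 0.00527711 = 0.005277
Relative intensity = 0.005277 / 0.563355 × 100 = 0.94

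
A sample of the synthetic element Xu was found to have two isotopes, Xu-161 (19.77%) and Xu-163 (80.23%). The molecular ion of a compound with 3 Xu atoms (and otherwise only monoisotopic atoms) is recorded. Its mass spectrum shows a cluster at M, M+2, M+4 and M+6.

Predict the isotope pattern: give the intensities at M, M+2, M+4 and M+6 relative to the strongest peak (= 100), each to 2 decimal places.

The 3 Xu atoms are independent, so intensities follow the terms of (0.1977 + 0.8023)^3.
P(M) = 0.1977^3 = 0.007727
P(M+2) = 3 × 0.1977^2 × 0.8023^1 = 0.094074
P(M+4) = 3 × 0.1977^1 × 0.8023^2 = 0.381770
P(M+6) = 0.8023^3 = 0.516429
The M+6 peak is largest (0.516429); scaling to 100 gives 1.50 : 18.22 : 73.92 : 100.00.

1.50 : 18.22 : 73.92 : 100.00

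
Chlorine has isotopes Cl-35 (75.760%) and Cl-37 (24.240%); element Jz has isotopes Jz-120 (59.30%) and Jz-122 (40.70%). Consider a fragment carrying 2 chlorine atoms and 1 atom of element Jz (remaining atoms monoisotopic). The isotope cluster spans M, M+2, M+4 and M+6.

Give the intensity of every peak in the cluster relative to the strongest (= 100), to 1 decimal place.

Chlorine pattern (n=2): 0.57395776 : 0.36728448 : 0.05875776
Element Jz pattern (n=1): 0.5930 : 0.4070
Convolve the two distributions (both contribute in 2-u steps):
  M: 0.57395776×0.5930 = 0.340357
  M+2: 0.57395776×0.4070 + 0.36728448×0.5930 = 0.451401
  M+4: 0.36728448×0.4070 + 0.05875776×0.5930 = 0.184328
  M+6: 0.05875776×0.4070 = 0.023914
Scale to base peak (0.451401) = 100: 75.4 : 100.0 : 40.8 : 5.3

75.4 : 100.0 : 40.8 : 5.3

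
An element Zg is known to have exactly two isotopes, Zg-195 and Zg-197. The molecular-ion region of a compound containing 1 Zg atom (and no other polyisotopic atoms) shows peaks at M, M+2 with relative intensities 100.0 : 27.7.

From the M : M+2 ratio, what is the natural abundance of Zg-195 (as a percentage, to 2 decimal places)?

78.31%

Write p for the Zg-195 fraction. I(M+2)/I(M) = [C(1,1)·p^0·(1−p)] / p^1 = 1·(1−p)/p = 27.7/100.0 = 0.2770
(1−p)/p = 0.2770/1 = 0.2770  ⇒  p = 1/(1 + 0.2770) = 0.7831
Zg-195: 78.31%, Zg-197: 21.69%.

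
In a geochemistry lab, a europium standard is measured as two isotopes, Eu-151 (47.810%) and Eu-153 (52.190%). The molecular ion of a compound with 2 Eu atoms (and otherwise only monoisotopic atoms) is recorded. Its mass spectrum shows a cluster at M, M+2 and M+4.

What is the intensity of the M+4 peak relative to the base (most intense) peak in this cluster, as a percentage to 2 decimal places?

(0.47810 + 0.52190)^2 gives M 0.2286, M+2 0.4990, M+4 0.2724; the largest is M+2.
P(M+2) = C(2,1) × 0.47810^1 × 0.52190^1 = 2 × 0.4781 × 0.5219 = 0.499041 (base)
P(M+4) = C(2,2) × 0.47810^0 × 0.52190^2 = 1 × 1.0000 × 0.27237961 = 0.272380
Relative intensity = 0.272380 / 0.499041 × 100 = 54.58

54.58%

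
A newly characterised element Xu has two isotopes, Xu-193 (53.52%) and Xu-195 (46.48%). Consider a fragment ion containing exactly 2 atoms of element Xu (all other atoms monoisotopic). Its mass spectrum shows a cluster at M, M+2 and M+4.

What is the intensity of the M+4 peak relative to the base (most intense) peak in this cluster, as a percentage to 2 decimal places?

43.42%

Binomial terms of (0.5352 + 0.4648)^2: M 0.2864, M+2 0.4975, M+4 0.2160 → M+2 is the base peak.
P(M+2) = C(2,1) × 0.5352^1 × 0.4648^1 = 2 × 0.5352 × 0.4648 = 0.497522 (base)
P(M+4) = C(2,2) × 0.5352^0 × 0.4648^2 = 1 × 1.0000 × 0.21603904 = 0.216039
Relative intensity = 0.216039 / 0.497522 × 100 = 43.42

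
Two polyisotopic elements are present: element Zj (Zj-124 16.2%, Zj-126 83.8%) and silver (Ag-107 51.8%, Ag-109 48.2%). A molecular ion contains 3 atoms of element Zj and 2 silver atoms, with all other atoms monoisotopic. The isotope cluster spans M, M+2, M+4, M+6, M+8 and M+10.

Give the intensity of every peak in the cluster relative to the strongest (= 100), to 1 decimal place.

Element Zj pattern (n=3): 0.00425153 : 0.06597742 : 0.34129058 : 0.58848047
Silver pattern (n=2): 0.268324 : 0.499352 : 0.232324
Convolve the two distributions (both contribute in 2-u steps):
  M: 0.00425153×0.268324 = 0.001141
  M+2: 0.00425153×0.499352 + 0.06597742×0.268324 = 0.019826
  M+4: 0.00425153×0.232324 + 0.06597742×0.499352 + 0.34129058×0.268324 = 0.125510
  M+6: 0.06597742×0.232324 + 0.34129058×0.499352 + 0.58848047×0.268324 = 0.343656
  M+8: 0.34129058×0.232324 + 0.58848047×0.499352 = 0.373149
  M+10: 0.58848047×0.232324 = 0.136718
Scale to base peak (0.373149) = 100: 0.3 : 5.3 : 33.6 : 92.1 : 100.0 : 36.6

0.3 : 5.3 : 33.6 : 92.1 : 100.0 : 36.6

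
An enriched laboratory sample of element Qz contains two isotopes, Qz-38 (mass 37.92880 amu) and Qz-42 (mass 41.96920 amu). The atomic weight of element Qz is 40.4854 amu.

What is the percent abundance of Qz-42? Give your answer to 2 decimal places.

With x = fraction of Qz-38 (so Qz-42 is 1 − x):
37.92880·x + 41.96920·(1 − x) = 40.4854
(37.92880 − 41.96920)·x = 40.4854 − 41.96920
x = -1.48380 / -4.04040 = 0.36724 → 36.72% Qz-38, 63.28% Qz-42.

63.28%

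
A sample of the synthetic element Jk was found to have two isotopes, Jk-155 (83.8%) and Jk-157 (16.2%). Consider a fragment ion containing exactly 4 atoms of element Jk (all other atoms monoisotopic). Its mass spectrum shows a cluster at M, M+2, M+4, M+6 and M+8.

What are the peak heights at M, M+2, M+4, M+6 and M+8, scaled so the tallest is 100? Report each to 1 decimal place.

100.0 : 77.3 : 22.4 : 2.9 : 0.1

The 4 Jk atoms are independent, so intensities follow the terms of (0.838 + 0.162)^4.
P(M) = 0.838^4 = 0.493147
P(M+2) = 4 × 0.838^3 × 0.162^1 = 0.381335
P(M+4) = 6 × 0.838^2 × 0.162^2 = 0.110578
P(M+6) = 4 × 0.838^1 × 0.162^3 = 0.014251
P(M+8) = 0.162^4 = 0.000689
The M peak is largest (0.493147); scaling to 100 gives 100.0 : 77.3 : 22.4 : 2.9 : 0.1.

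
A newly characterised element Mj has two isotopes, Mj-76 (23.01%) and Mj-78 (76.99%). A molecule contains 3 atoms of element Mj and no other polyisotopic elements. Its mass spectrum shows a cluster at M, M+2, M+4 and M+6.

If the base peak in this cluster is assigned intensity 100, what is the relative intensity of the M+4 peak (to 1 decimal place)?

89.7

(0.2301 + 0.7699)^3 gives M 0.0122, M+2 0.1223, M+4 0.4092, M+6 0.4564; the largest is M+6.
P(M+6) = C(3,3) × 0.2301^0 × 0.7699^3 = 1 × 1.0000 × 0.45635515 = 0.456355 (base)
P(M+4) = C(3,2) × 0.2301^1 × 0.7699^2 = 3 × 0.2301 × 0.59274601 = 0.409173
Relative intensity = 0.409173 / 0.456355 × 100 = 89.7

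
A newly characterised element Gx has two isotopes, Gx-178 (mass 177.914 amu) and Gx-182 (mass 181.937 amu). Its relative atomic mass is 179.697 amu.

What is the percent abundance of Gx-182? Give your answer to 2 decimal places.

Writing the weighted mean with unknown fraction x of Gx-178:
177.914·x + 181.937·(1 − x) = 179.697
(177.914 − 181.937)·x = 179.697 − 181.937
x = -2.240 / -4.023 = 0.55680 → 55.68% Gx-178, 44.32% Gx-182.

44.32%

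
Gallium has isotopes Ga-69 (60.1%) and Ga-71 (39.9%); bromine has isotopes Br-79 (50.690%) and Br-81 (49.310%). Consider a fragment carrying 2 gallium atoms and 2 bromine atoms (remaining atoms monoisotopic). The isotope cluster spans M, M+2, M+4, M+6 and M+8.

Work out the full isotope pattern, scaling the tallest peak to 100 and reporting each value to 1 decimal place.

Gallium pattern (n=2): 0.361201 : 0.479598 : 0.159201
Bromine pattern (n=2): 0.25694761 : 0.49990478 : 0.24314761
Convolve the two distributions (both contribute in 2-u steps):
  M: 0.361201×0.25694761 = 0.092810
  M+2: 0.361201×0.49990478 + 0.479598×0.25694761 = 0.303798
  M+4: 0.361201×0.24314761 + 0.479598×0.49990478 + 0.159201×0.25694761 = 0.368485
  M+6: 0.479598×0.24314761 + 0.159201×0.49990478 = 0.196198
  M+8: 0.159201×0.24314761 = 0.038709
Scale to base peak (0.368485) = 100: 25.2 : 82.4 : 100.0 : 53.2 : 10.5

25.2 : 82.4 : 100.0 : 53.2 : 10.5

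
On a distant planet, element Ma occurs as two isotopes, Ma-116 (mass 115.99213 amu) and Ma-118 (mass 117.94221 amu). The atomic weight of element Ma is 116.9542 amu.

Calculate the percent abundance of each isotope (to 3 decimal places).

Ma-116: 50.665%, Ma-118: 49.335%

With x = fraction of Ma-116 (so Ma-118 is 1 − x):
115.99213·x + 117.94221·(1 − x) = 116.9542
(115.99213 − 117.94221)·x = 116.9542 − 117.94221
x = -0.98801 / -1.95008 = 0.50665 → 50.665% Ma-116, 49.335% Ma-118.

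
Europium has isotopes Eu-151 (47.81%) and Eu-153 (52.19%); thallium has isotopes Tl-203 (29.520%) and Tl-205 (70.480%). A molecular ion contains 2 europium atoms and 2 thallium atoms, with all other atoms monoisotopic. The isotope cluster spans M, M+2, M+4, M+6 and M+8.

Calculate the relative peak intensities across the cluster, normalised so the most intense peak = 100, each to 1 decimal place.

5.5 : 38.4 : 95.5 : 100.0 : 37.5

Europium pattern (n=2): 0.22857961 : 0.49904078 : 0.27237961
Thallium pattern (n=2): 0.08714304 : 0.41611392 : 0.49674304
Convolve the two distributions (both contribute in 2-u steps):
  M: 0.22857961×0.08714304 = 0.019919
  M+2: 0.22857961×0.41611392 + 0.49904078×0.08714304 = 0.138603
  M+4: 0.22857961×0.49674304 + 0.49904078×0.41611392 + 0.27237961×0.08714304 = 0.344939
  M+6: 0.49904078×0.49674304 + 0.27237961×0.41611392 = 0.361236
  M+8: 0.27237961×0.49674304 = 0.135303
Scale to base peak (0.361236) = 100: 5.5 : 38.4 : 95.5 : 100.0 : 37.5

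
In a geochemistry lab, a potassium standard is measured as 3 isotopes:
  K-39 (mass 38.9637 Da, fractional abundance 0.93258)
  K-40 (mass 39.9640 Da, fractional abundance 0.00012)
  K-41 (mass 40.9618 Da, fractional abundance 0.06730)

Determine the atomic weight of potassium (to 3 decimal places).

Weight each isotope mass by its fractional abundance: 0.93258 × 38.9637 + 0.00012 × 39.9640 + 0.06730 × 40.9618
= 36.33677 + 0.00480 + 2.75673 = 39.09830 Da

39.098 Da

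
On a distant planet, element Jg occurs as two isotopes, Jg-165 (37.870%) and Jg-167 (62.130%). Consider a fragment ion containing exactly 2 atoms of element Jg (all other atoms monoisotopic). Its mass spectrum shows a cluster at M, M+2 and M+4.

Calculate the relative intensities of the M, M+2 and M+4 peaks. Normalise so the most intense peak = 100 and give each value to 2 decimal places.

30.48 : 100.00 : 82.03

Expanding (0.37870 + 0.62130)^2:
P(M) = 0.37870^2 = 0.143414
P(M+2) = 2 × 0.37870^1 × 0.62130^1 = 0.470573
P(M+4) = 0.62130^2 = 0.386014
The M+2 peak is largest (0.470573); scaling to 100 gives 30.48 : 100.00 : 82.03.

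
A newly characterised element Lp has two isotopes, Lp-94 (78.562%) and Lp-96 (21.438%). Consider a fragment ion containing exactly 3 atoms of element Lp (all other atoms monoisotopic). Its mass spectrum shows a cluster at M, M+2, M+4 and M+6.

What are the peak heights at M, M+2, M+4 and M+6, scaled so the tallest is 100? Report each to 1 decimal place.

Expanding (0.78562 + 0.21438)^3:
P(M) = 0.78562^3 = 0.484884
P(M+2) = 3 × 0.78562^2 × 0.21438^1 = 0.396945
P(M+4) = 3 × 0.78562^1 × 0.21438^2 = 0.108318
P(M+6) = 0.21438^3 = 0.009853
The M peak is largest (0.484884); scaling to 100 gives 100.0 : 81.9 : 22.3 : 2.0.

100.0 : 81.9 : 22.3 : 2.0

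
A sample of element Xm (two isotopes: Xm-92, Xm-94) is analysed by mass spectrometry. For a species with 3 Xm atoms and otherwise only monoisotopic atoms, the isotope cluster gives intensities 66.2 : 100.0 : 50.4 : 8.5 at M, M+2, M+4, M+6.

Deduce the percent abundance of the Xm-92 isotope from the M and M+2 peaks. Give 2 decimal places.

Write p for the Xm-92 fraction. I(M+2)/I(M) = [C(3,1)·p^2·(1−p)] / p^3 = 3·(1−p)/p = 100.0/66.2 = 1.5106
(1−p)/p = 1.5106/3 = 0.5035  ⇒  p = 1/(1 + 0.5035) = 0.6651
Xm-92: 66.51%, Xm-94: 33.49%.

66.51%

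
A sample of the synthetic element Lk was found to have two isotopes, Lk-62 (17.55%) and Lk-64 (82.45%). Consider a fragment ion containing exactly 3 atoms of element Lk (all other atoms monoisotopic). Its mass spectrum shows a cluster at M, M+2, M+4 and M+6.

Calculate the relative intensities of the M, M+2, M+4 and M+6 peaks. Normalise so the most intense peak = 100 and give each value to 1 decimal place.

Expanding (0.1755 + 0.8245)^3:
P(M) = 0.1755^3 = 0.005405
P(M+2) = 3 × 0.1755^2 × 0.8245^1 = 0.076184
P(M+4) = 3 × 0.1755^1 × 0.8245^2 = 0.357915
P(M+6) = 0.8245^3 = 0.560495
The M+6 peak is largest (0.560495); scaling to 100 gives 1.0 : 13.6 : 63.9 : 100.0.

1.0 : 13.6 : 63.9 : 100.0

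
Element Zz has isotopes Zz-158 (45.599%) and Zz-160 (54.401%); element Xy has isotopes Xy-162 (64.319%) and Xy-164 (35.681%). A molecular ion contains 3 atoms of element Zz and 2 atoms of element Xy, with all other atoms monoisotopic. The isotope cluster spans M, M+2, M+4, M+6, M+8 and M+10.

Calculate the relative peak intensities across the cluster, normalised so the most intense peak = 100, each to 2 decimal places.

11.70 : 54.85 : 100.00 : 88.17 : 37.41 : 6.11

Element Zz pattern (n=3): 0.09481258 : 0.33934291 : 0.40484645 : 0.16099806
Element Xy pattern (n=2): 0.41369338 : 0.45899325 : 0.12731338
Convolve the two distributions (both contribute in 2-u steps):
  M: 0.09481258×0.41369338 = 0.039223
  M+2: 0.09481258×0.45899325 + 0.33934291×0.41369338 = 0.183902
  M+4: 0.09481258×0.12731338 + 0.33934291×0.45899325 + 0.40484645×0.41369338 = 0.335309
  M+6: 0.33934291×0.12731338 + 0.40484645×0.45899325 + 0.16099806×0.41369338 = 0.295629
  M+8: 0.40484645×0.12731338 + 0.16099806×0.45899325 = 0.125439
  M+10: 0.16099806×0.12731338 = 0.020497
Scale to base peak (0.335309) = 100: 11.70 : 54.85 : 100.00 : 88.17 : 37.41 : 6.11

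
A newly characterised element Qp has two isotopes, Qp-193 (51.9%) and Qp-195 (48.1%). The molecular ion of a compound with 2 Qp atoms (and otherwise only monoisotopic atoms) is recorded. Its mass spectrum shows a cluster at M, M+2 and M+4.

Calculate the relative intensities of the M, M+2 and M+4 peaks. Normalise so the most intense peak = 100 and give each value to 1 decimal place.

Expanding (0.519 + 0.481)^2:
P(M) = 0.519^2 = 0.269361
P(M+2) = 2 × 0.519^1 × 0.481^1 = 0.499278
P(M+4) = 0.481^2 = 0.231361
The M+2 peak is largest (0.499278); scaling to 100 gives 54.0 : 100.0 : 46.3.

54.0 : 100.0 : 46.3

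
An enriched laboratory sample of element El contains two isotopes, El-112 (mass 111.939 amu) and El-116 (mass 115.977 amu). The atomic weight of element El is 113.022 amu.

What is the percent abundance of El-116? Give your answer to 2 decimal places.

Let x be the fractional abundance of El-112; then El-116 has abundance 1 − x.
111.939·x + 115.977·(1 − x) = 113.022
(111.939 − 115.977)·x = 113.022 − 115.977
x = -2.955 / -4.038 = 0.73180 → 73.18% El-112, 26.82% El-116.

26.82%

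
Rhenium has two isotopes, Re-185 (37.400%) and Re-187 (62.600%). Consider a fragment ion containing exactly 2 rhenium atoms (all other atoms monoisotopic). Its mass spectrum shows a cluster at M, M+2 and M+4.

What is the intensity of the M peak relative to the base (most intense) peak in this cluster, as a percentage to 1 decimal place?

Term probabilities: M 0.1399, M+2 0.4682, M+4 0.3919. Base peak = M+2.
P(M+2) = C(2,1) × 0.37400^1 × 0.62600^1 = 2 × 0.3740 × 0.6260 = 0.468248 (base)
P(M) = C(2,0) × 0.37400^2 × 0.62600^0 = 1 × 0.139876 × 1.0000 = 0.139876
Relative intensity = 0.139876 / 0.468248 × 100 = 29.9

29.9%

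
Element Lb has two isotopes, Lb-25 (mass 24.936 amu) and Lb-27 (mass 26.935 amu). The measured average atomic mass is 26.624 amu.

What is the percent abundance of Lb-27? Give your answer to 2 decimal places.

84.44%

With x = fraction of Lb-25 (so Lb-27 is 1 − x):
24.936·x + 26.935·(1 − x) = 26.624
(24.936 − 26.935)·x = 26.624 − 26.935
x = -0.311 / -1.999 = 0.15558 → 15.56% Lb-25, 84.44% Lb-27.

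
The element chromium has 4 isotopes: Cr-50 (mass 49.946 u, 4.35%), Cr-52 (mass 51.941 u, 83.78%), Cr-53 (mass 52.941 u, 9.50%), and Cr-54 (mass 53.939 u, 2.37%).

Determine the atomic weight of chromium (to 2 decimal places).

52.00 u

Ar = Σ fᵢ·mᵢ = 0.0435 × 49.946 + 0.8378 × 51.941 + 0.0950 × 52.941 + 0.0237 × 53.939
= 2.1727 + 43.5162 + 5.0294 + 1.2784 = 51.9967 u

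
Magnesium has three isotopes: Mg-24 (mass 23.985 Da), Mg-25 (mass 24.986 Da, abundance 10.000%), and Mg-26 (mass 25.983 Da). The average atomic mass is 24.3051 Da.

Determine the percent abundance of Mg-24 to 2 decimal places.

Let x and y be the fractions of Mg-24 and Mg-26. Then x + y = 1 − 0.10000 = 0.90000 and 23.985x + 25.983y = 24.3051 − 0.10000×24.986 = 21.8065.
Substituting: 23.985x + 25.983(0.90000 − x) = 21.8065
(23.985 − 25.983)x = -1.5782  ⇒  x = 0.78989, y = 0.11011
Mg-24: 78.99%, Mg-26: 11.01%.

78.99%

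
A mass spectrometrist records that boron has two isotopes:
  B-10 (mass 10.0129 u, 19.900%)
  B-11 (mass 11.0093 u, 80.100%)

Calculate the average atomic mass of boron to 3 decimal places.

Weight each isotope mass by its fractional abundance: 0.19900 × 10.0129 + 0.80100 × 11.0093
= 1.99257 + 8.81845 = 10.81102 u

10.811 u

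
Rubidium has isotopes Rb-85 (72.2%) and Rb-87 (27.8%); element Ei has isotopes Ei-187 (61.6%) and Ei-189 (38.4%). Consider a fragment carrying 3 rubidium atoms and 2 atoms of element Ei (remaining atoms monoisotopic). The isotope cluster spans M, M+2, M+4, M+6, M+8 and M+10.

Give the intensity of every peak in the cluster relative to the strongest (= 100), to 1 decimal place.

41.6 : 100.0 : 94.7 : 44.2 : 10.2 : 0.9

Rubidium pattern (n=3): 0.37636705 : 0.43475086 : 0.16739714 : 0.02148495
Element Ei pattern (n=2): 0.379456 : 0.473088 : 0.147456
Convolve the two distributions (both contribute in 2-u steps):
  M: 0.37636705×0.379456 = 0.142815
  M+2: 0.37636705×0.473088 + 0.43475086×0.379456 = 0.343024
  M+4: 0.37636705×0.147456 + 0.43475086×0.473088 + 0.16739714×0.379456 = 0.324693
  M+6: 0.43475086×0.147456 + 0.16739714×0.473088 + 0.02148495×0.379456 = 0.151453
  M+8: 0.16739714×0.147456 + 0.02148495×0.473088 = 0.034848
  M+10: 0.02148495×0.147456 = 0.003168
Scale to base peak (0.343024) = 100: 41.6 : 100.0 : 94.7 : 44.2 : 10.2 : 0.9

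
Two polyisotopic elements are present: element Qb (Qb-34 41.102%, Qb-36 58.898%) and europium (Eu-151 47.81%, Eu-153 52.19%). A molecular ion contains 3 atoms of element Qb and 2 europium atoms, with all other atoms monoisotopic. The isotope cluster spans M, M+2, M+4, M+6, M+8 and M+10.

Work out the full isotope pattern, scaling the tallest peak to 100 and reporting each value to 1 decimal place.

Element Qb pattern (n=3): 0.06943667 : 0.29850232 : 0.42774536 : 0.20431565
Europium pattern (n=2): 0.22857961 : 0.49904078 : 0.27237961
Convolve the two distributions (both contribute in 2-u steps):
  M: 0.06943667×0.22857961 = 0.015872
  M+2: 0.06943667×0.49904078 + 0.29850232×0.22857961 = 0.102883
  M+4: 0.06943667×0.27237961 + 0.29850232×0.49904078 + 0.42774536×0.22857961 = 0.265652
  M+6: 0.29850232×0.27237961 + 0.42774536×0.49904078 + 0.20431565×0.22857961 = 0.341471
  M+8: 0.42774536×0.27237961 + 0.20431565×0.49904078 = 0.218471
  M+10: 0.20431565×0.27237961 = 0.055651
Scale to base peak (0.341471) = 100: 4.6 : 30.1 : 77.8 : 100.0 : 64.0 : 16.3

4.6 : 30.1 : 77.8 : 100.0 : 64.0 : 16.3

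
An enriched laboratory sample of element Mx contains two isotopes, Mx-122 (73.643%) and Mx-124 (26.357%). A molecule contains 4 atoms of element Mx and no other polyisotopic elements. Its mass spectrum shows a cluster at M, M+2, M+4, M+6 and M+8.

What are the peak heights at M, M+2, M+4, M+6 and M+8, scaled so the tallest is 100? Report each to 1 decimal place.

The 4 Mx atoms are independent, so intensities follow the terms of (0.73643 + 0.26357)^4.
P(M) = 0.73643^4 = 0.294121
P(M+2) = 4 × 0.73643^3 × 0.26357^1 = 0.421066
P(M+4) = 6 × 0.73643^2 × 0.26357^2 = 0.226051
P(M+6) = 4 × 0.73643^1 × 0.26357^3 = 0.053936
P(M+8) = 0.26357^4 = 0.004826
The M+2 peak is largest (0.421066); scaling to 100 gives 69.9 : 100.0 : 53.7 : 12.8 : 1.1.

69.9 : 100.0 : 53.7 : 12.8 : 1.1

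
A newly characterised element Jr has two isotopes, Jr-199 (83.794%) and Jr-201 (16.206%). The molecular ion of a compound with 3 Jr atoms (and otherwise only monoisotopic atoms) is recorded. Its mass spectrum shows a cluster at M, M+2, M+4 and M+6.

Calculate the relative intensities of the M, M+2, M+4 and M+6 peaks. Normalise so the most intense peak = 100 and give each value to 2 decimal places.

Each Jr atom is independently Jr-199 (p = 0.83794) or Jr-201 (q = 0.16206); the cluster is the binomial expansion (p + q)^3.
P(M) = 0.83794^3 = 0.588354
P(M+2) = 3 × 0.83794^2 × 0.16206^1 = 0.341368
P(M+4) = 3 × 0.83794^1 × 0.16206^2 = 0.066022
P(M+6) = 0.16206^3 = 0.004256
The M peak is largest (0.588354); scaling to 100 gives 100.00 : 58.02 : 11.22 : 0.72.

100.00 : 58.02 : 11.22 : 0.72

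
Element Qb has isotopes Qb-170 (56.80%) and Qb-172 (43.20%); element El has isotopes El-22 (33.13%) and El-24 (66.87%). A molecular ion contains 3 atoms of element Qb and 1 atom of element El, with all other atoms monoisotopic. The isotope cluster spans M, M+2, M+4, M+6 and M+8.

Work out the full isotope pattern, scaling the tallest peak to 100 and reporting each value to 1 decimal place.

15.8 : 67.8 : 100.0 : 62.2 : 14.0

Element Qb pattern (n=3): 0.18325043 : 0.4181207 : 0.3180073 : 0.08062157
Element El pattern (n=1): 0.3313 : 0.6687
Convolve the two distributions (both contribute in 2-u steps):
  M: 0.18325043×0.3313 = 0.060711
  M+2: 0.18325043×0.6687 + 0.4181207×0.3313 = 0.261063
  M+4: 0.4181207×0.6687 + 0.3180073×0.3313 = 0.384953
  M+6: 0.3180073×0.6687 + 0.08062157×0.3313 = 0.239361
  M+8: 0.08062157×0.6687 = 0.053912
Scale to base peak (0.384953) = 100: 15.8 : 67.8 : 100.0 : 62.2 : 14.0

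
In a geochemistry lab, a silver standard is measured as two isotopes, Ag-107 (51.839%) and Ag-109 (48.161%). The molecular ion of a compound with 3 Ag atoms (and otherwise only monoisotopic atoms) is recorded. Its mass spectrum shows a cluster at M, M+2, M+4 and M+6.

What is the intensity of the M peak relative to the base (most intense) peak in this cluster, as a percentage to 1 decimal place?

35.9%

Term probabilities: M 0.1393, M+2 0.3883, M+4 0.3607, M+6 0.1117. Base peak = M+2.
P(M+2) = C(3,1) × 0.51839^2 × 0.48161^1 = 3 × 0.26872819 × 0.48161 = 0.388267 (base)
P(M) = C(3,0) × 0.51839^3 × 0.48161^0 = 1 × 0.13930601 × 1.0000 = 0.139306
Relative intensity = 0.139306 / 0.388267 × 100 = 35.9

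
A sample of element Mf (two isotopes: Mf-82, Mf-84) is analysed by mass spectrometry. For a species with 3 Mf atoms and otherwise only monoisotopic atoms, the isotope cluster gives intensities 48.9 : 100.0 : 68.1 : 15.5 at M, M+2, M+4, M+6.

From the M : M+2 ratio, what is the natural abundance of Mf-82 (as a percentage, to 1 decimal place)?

Write p for the Mf-82 fraction. I(M+2)/I(M) = [C(3,1)·p^2·(1−p)] / p^3 = 3·(1−p)/p = 100.0/48.9 = 2.0450
(1−p)/p = 2.0450/3 = 0.6817  ⇒  p = 1/(1 + 0.6817) = 0.5946
Mf-82: 59.5%, Mf-84: 40.5%.

59.5%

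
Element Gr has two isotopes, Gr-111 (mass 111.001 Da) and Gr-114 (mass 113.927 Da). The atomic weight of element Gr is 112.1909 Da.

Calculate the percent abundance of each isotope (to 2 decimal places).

Writing the weighted mean with unknown fraction x of Gr-111:
111.001·x + 113.927·(1 − x) = 112.1909
(111.001 − 113.927)·x = 112.1909 − 113.927
x = -1.7361 / -2.926 = 0.59334 → 59.33% Gr-111, 40.67% Gr-114.

Gr-111: 59.33%, Gr-114: 40.67%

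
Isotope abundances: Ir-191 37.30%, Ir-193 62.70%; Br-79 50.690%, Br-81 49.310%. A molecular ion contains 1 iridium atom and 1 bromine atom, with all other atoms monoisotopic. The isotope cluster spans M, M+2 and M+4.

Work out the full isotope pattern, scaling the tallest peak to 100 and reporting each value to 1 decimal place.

37.7 : 100.0 : 61.6

Iridium pattern (n=1): 0.3730 : 0.6270
Bromine pattern (n=1): 0.5069 : 0.4931
Convolve the two distributions (both contribute in 2-u steps):
  M: 0.3730×0.5069 = 0.189074
  M+2: 0.3730×0.4931 + 0.6270×0.5069 = 0.501753
  M+4: 0.6270×0.4931 = 0.309174
Scale to base peak (0.501753) = 100: 37.7 : 100.0 : 61.6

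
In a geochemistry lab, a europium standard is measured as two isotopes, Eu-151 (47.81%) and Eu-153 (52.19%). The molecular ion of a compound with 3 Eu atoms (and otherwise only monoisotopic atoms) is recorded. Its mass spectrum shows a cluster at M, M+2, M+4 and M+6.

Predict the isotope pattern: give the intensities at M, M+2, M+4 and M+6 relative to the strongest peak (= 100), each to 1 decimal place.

28.0 : 91.6 : 100.0 : 36.4

Expanding (0.4781 + 0.5219)^3:
P(M) = 0.4781^3 = 0.109284
P(M+2) = 3 × 0.4781^2 × 0.5219^1 = 0.357887
P(M+4) = 3 × 0.4781^1 × 0.5219^2 = 0.390674
P(M+6) = 0.5219^3 = 0.142155
The M+4 peak is largest (0.390674); scaling to 100 gives 28.0 : 91.6 : 100.0 : 36.4.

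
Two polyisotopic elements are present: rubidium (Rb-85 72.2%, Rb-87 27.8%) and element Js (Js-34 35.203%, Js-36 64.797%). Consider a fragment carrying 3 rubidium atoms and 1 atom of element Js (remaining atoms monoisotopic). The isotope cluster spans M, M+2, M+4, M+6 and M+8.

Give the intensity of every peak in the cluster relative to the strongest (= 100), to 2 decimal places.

Rubidium pattern (n=3): 0.37636705 : 0.43475086 : 0.16739714 : 0.02148495
Element Js pattern (n=1): 0.35203 : 0.64797
Convolve the two distributions (both contribute in 2-u steps):
  M: 0.37636705×0.35203 = 0.132492
  M+2: 0.37636705×0.64797 + 0.43475086×0.35203 = 0.396920
  M+4: 0.43475086×0.64797 + 0.16739714×0.35203 = 0.340634
  M+6: 0.16739714×0.64797 + 0.02148495×0.35203 = 0.116032
  M+8: 0.02148495×0.64797 = 0.013922
Scale to base peak (0.396920) = 100: 33.38 : 100.00 : 85.82 : 29.23 : 3.51

33.38 : 100.00 : 85.82 : 29.23 : 3.51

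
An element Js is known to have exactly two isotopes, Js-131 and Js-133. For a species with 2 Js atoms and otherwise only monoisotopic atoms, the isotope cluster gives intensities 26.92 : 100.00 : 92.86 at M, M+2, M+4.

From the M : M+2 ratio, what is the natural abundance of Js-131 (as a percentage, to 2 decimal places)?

35.00%

Let p = fractional abundance of Js-131. I(M+2)/I(M) = [C(2,1)·p^1·(1−p)] / p^2 = 2·(1−p)/p = 100.00/26.92 = 3.7147
(1−p)/p = 3.7147/2 = 1.8574  ⇒  p = 1/(1 + 1.8574) = 0.3500
Js-131: 35.00%, Js-133: 65.00%.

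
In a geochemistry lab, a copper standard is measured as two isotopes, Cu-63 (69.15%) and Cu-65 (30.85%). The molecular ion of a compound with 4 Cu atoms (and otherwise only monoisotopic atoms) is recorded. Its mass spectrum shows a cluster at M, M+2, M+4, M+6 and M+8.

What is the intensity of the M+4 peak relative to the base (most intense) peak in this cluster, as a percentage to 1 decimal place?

66.9%

(0.6915 + 0.3085)^4 gives M 0.2286, M+2 0.4080, M+4 0.2731, M+6 0.0812, M+8 0.0091; the largest is M+2.
P(M+2) = C(4,1) × 0.6915^3 × 0.3085^1 = 4 × 0.33065611 × 0.3085 = 0.408030 (base)
P(M+4) = C(4,2) × 0.6915^2 × 0.3085^2 = 6 × 0.47817225 × 0.09517225 = 0.273052
Relative intensity = 0.273052 / 0.408030 × 100 = 66.9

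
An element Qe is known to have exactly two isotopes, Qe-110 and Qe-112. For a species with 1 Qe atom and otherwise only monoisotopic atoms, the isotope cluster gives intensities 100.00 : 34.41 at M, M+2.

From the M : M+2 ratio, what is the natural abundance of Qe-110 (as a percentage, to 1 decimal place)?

74.4%

If p is the fraction of Qe that is Qe-110, then I(M+2)/I(M) = [C(1,1)·p^0·(1−p)] / p^1 = 1·(1−p)/p = 34.41/100.00 = 0.3441
(1−p)/p = 0.3441/1 = 0.3441  ⇒  p = 1/(1 + 0.3441) = 0.7440
Qe-110: 74.4%, Qe-112: 25.6%.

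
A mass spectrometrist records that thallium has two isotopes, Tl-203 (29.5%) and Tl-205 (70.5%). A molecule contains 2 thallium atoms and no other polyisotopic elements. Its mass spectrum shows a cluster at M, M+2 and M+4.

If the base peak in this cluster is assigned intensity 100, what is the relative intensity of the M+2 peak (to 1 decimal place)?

Term probabilities: M 0.0870, M+2 0.4160, M+4 0.4970. Base peak = M+4.
P(M+4) = C(2,2) × 0.295^0 × 0.705^2 = 1 × 1.0000 × 0.497025 = 0.497025 (base)
P(M+2) = C(2,1) × 0.295^1 × 0.705^1 = 2 × 0.2950 × 0.7050 = 0.415950
Relative intensity = 0.415950 / 0.497025 × 100 = 83.7

83.7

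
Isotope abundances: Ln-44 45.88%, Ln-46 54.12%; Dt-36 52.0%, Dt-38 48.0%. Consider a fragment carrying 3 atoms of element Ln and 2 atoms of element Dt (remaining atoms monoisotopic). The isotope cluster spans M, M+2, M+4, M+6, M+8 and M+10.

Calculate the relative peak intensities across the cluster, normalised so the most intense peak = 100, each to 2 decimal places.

Element Ln pattern (n=3): 0.09657623 : 0.34176364 : 0.40314404 : 0.15851609
Element Dt pattern (n=2): 0.2704 : 0.4992 : 0.2304
Convolve the two distributions (both contribute in 2-u steps):
  M: 0.09657623×0.2704 = 0.026114
  M+2: 0.09657623×0.4992 + 0.34176364×0.2704 = 0.140624
  M+4: 0.09657623×0.2304 + 0.34176364×0.4992 + 0.40314404×0.2704 = 0.301870
  M+6: 0.34176364×0.2304 + 0.40314404×0.4992 + 0.15851609×0.2704 = 0.322855
  M+8: 0.40314404×0.2304 + 0.15851609×0.4992 = 0.172016
  M+10: 0.15851609×0.2304 = 0.036522
Scale to base peak (0.322855) = 100: 8.09 : 43.56 : 93.50 : 100.00 : 53.28 : 11.31

8.09 : 43.56 : 93.50 : 100.00 : 53.28 : 11.31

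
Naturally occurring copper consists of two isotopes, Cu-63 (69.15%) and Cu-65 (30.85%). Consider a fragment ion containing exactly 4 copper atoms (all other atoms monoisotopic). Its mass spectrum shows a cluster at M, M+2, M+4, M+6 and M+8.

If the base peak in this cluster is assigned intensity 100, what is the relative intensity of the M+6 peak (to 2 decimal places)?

Term probabilities: M 0.2286, M+2 0.4080, M+4 0.2731, M+6 0.0812, M+8 0.0091. Base peak = M+2.
P(M+2) = C(4,1) × 0.6915^3 × 0.3085^1 = 4 × 0.33065611 × 0.3085 = 0.408030 (base)
P(M+6) = C(4,3) × 0.6915^1 × 0.3085^3 = 4 × 0.6915 × 0.02936064 = 0.081212
Relative intensity = 0.081212 / 0.408030 × 100 = 19.90

19.90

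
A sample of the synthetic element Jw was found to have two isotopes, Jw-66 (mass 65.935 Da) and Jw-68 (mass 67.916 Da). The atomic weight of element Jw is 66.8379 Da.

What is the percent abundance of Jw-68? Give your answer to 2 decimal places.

With x = fraction of Jw-66 (so Jw-68 is 1 − x):
65.935·x + 67.916·(1 − x) = 66.8379
(65.935 − 67.916)·x = 66.8379 − 67.916
x = -1.0781 / -1.981 = 0.54422 → 54.42% Jw-66, 45.58% Jw-68.

45.58%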